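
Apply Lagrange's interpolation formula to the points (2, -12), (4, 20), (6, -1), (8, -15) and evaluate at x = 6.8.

Lagrange interpolation formula:
P(x) = Σ yᵢ × Lᵢ(x)
where Lᵢ(x) = Π_{j≠i} (x - xⱼ)/(xᵢ - xⱼ)

L_0(6.8) = (6.8 - 4)/(2 - 4) × (6.8 - 6)/(2 - 6) × (6.8 - 8)/(2 - 8) = 0.056000
L_1(6.8) = (6.8 - 2)/(4 - 2) × (6.8 - 6)/(4 - 6) × (6.8 - 8)/(4 - 8) = -0.288000
L_2(6.8) = (6.8 - 2)/(6 - 2) × (6.8 - 4)/(6 - 4) × (6.8 - 8)/(6 - 8) = 1.008000
L_3(6.8) = (6.8 - 2)/(8 - 2) × (6.8 - 4)/(8 - 4) × (6.8 - 6)/(8 - 6) = 0.224000

P(6.8) = (-12)×L_0(6.8) + 20×L_1(6.8) + (-1)×L_2(6.8) + (-15)×L_3(6.8)
P(6.8) = -10.800000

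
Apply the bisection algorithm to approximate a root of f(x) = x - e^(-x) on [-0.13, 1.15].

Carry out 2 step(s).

f(x) = x - e^(-x)
Initial interval: [-0.13, 1.15]

Iteration 1:
  c_1 = (-0.130000 + 1.150000)/2 = 0.510000
  f(c_1) = f(0.510000) = -0.090496
  f(a) × f(c) ≥ 0, new interval: [0.510000, 1.150000]
Iteration 2:
  c_2 = (0.510000 + 1.150000)/2 = 0.830000
  f(c_2) = f(0.830000) = 0.393951
  f(a) × f(c) < 0, new interval: [0.510000, 0.830000]

After 2 iteration(s), the approximation is c_2 = 0.830000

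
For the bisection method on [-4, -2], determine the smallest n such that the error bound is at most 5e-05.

We need (b-a)/2^n ≤ 5e-05
(-2 - (-4))/2^n ≤ 5e-05
2/2^n ≤ 5e-05
2^n ≥ 40000
n ≥ log₂(40000) = 15.29
n ≥ 16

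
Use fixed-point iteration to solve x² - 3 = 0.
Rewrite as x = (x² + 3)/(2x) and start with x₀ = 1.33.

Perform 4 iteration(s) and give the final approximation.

Equation: x² - 3 = 0
Fixed-point form: x = (x² + 3)/(2x)
x₀ = 1.33

x_1 = g(1.330000) = 1.792820
x_2 = g(1.792820) = 1.733081
x_3 = g(1.733081) = 1.732051
x_4 = g(1.732051) = 1.732051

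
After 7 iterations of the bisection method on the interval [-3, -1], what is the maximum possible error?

Bisection error bound: |error| ≤ (b-a)/2^n
|error| ≤ (-1 - (-3))/2^7 = 2/2^7
|error| ≤ 0.0156250000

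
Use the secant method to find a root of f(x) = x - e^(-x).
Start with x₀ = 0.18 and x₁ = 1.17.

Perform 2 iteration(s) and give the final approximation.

f(x) = x - e^(-x)
x₀ = 0.18, x₁ = 1.17

Secant formula: x_{n+1} = x_n - f(x_n)(x_n - x_{n-1})/(f(x_n) - f(x_{n-1}))

Iteration 1:
  f(0.180000) = -0.655270
  f(1.170000) = 0.859633
  x_2 = 1.170000 - 0.859633×(1.170000 - 0.180000)/(0.859633 - (-0.655270))
       = 0.608224
Iteration 2:
  f(1.170000) = 0.859633
  f(0.608224) = 0.063907
  x_3 = 0.608224 - 0.063907×(0.608224 - 1.170000)/(0.063907 - 0.859633)
       = 0.563106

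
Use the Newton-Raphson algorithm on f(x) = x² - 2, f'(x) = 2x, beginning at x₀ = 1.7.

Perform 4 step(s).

f(x) = x² - 2
f'(x) = 2x
x₀ = 1.7

Newton-Raphson formula: x_{n+1} = x_n - f(x_n)/f'(x_n)

Iteration 1:
  f(1.700000) = 0.890000
  f'(1.700000) = 3.400000
  x_1 = 1.700000 - 0.890000/3.400000 = 1.438235
Iteration 2:
  f(1.438235) = 0.068521
  f'(1.438235) = 2.876471
  x_2 = 1.438235 - 0.068521/2.876471 = 1.414414
Iteration 3:
  f(1.414414) = 0.000567
  f'(1.414414) = 2.828828
  x_3 = 1.414414 - 0.000567/2.828828 = 1.414214
Iteration 4:
  f(1.414214) = 0.000000
  f'(1.414214) = 2.828427
  x_4 = 1.414214 - 0.000000/2.828427 = 1.414214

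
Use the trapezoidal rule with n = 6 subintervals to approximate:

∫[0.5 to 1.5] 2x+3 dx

f(x) = 2x+3
a = 0.5, b = 1.5, n = 6
h = (b - a)/n = 0.166667

Trapezoidal rule: (h/2)[f(x₀) + 2f(x₁) + 2f(x₂) + ... + f(xₙ)]

x_0 = 0.5000, f(x_0) = 4.000000, coefficient = 1
x_1 = 0.6667, f(x_1) = 4.333333, coefficient = 2
x_2 = 0.8333, f(x_2) = 4.666667, coefficient = 2
x_3 = 1.0000, f(x_3) = 5.000000, coefficient = 2
x_4 = 1.1667, f(x_4) = 5.333333, coefficient = 2
x_5 = 1.3333, f(x_5) = 5.666667, coefficient = 2
x_6 = 1.5000, f(x_6) = 6.000000, coefficient = 1

I ≈ (0.166667/2) × 60.000000 = 5.000000
Exact value: 5.000000
Error: 0.000000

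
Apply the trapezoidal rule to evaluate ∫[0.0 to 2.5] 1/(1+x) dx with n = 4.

f(x) = 1/(1+x)
a = 0.0, b = 2.5, n = 4
h = (b - a)/n = 0.625000

Trapezoidal rule: (h/2)[f(x₀) + 2f(x₁) + 2f(x₂) + ... + f(xₙ)]

x_0 = 0.0000, f(x_0) = 1.000000, coefficient = 1
x_1 = 0.6250, f(x_1) = 0.615385, coefficient = 2
x_2 = 1.2500, f(x_2) = 0.444444, coefficient = 2
x_3 = 1.8750, f(x_3) = 0.347826, coefficient = 2
x_4 = 2.5000, f(x_4) = 0.285714, coefficient = 1

I ≈ (0.625000/2) × 4.101025 = 1.281570
Exact value: 1.252763
Error: 0.028807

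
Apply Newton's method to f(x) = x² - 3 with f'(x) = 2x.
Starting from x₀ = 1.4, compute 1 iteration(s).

f(x) = x² - 3
f'(x) = 2x
x₀ = 1.4

Newton-Raphson formula: x_{n+1} = x_n - f(x_n)/f'(x_n)

Iteration 1:
  f(1.400000) = -1.040000
  f'(1.400000) = 2.800000
  x_1 = 1.400000 - (-1.040000)/2.800000 = 1.771429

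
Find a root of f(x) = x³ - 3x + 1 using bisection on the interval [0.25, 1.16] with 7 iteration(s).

f(x) = x³ - 3x + 1
Initial interval: [0.25, 1.16]

Iteration 1:
  c_1 = (0.250000 + 1.160000)/2 = 0.705000
  f(c_1) = f(0.705000) = -0.764597
  f(a) × f(c) < 0, new interval: [0.250000, 0.705000]
Iteration 2:
  c_2 = (0.250000 + 0.705000)/2 = 0.477500
  f(c_2) = f(0.477500) = -0.323627
  f(a) × f(c) < 0, new interval: [0.250000, 0.477500]
Iteration 3:
  c_3 = (0.250000 + 0.477500)/2 = 0.363750
  f(c_3) = f(0.363750) = -0.043121
  f(a) × f(c) < 0, new interval: [0.250000, 0.363750]
Iteration 4:
  c_4 = (0.250000 + 0.363750)/2 = 0.306875
  f(c_4) = f(0.306875) = 0.108274
  f(a) × f(c) ≥ 0, new interval: [0.306875, 0.363750]
Iteration 5:
  c_5 = (0.306875 + 0.363750)/2 = 0.335313
  f(c_5) = f(0.335313) = 0.031763
  f(a) × f(c) ≥ 0, new interval: [0.335313, 0.363750]
Iteration 6:
  c_6 = (0.335313 + 0.363750)/2 = 0.349531
  f(c_6) = f(0.349531) = -0.005891
  f(a) × f(c) < 0, new interval: [0.335313, 0.349531]
Iteration 7:
  c_7 = (0.335313 + 0.349531)/2 = 0.342422
  f(c_7) = f(0.342422) = 0.012884
  f(a) × f(c) ≥ 0, new interval: [0.342422, 0.349531]

After 7 iteration(s), the approximation is c_7 = 0.342422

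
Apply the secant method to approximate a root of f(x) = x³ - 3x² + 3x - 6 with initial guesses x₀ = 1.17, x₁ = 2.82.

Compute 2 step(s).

f(x) = x³ - 3x² + 3x - 6
x₀ = 1.17, x₁ = 2.82

Secant formula: x_{n+1} = x_n - f(x_n)(x_n - x_{n-1})/(f(x_n) - f(x_{n-1}))

Iteration 1:
  f(1.170000) = -4.995087
  f(2.820000) = 1.028568
  x_2 = 2.820000 - 1.028568×(2.820000 - 1.170000)/(1.028568 - (-4.995087))
       = 2.538255
Iteration 2:
  f(2.820000) = 1.028568
  f(2.538255) = -1.360140
  x_3 = 2.538255 - (-1.360140)×(2.538255 - 2.820000)/(-1.360140 - 1.028568)
       = 2.698682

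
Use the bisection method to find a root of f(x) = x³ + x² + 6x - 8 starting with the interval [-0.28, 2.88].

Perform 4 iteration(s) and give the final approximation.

f(x) = x³ + x² + 6x - 8
Initial interval: [-0.28, 2.88]

Iteration 1:
  c_1 = (-0.280000 + 2.880000)/2 = 1.300000
  f(c_1) = f(1.300000) = 3.687000
  f(a) × f(c) < 0, new interval: [-0.280000, 1.300000]
Iteration 2:
  c_2 = (-0.280000 + 1.300000)/2 = 0.510000
  f(c_2) = f(0.510000) = -4.547249
  f(a) × f(c) ≥ 0, new interval: [0.510000, 1.300000]
Iteration 3:
  c_3 = (0.510000 + 1.300000)/2 = 0.905000
  f(c_3) = f(0.905000) = -1.009757
  f(a) × f(c) ≥ 0, new interval: [0.905000, 1.300000]
Iteration 4:
  c_4 = (0.905000 + 1.300000)/2 = 1.102500
  f(c_4) = f(1.102500) = 1.170602
  f(a) × f(c) < 0, new interval: [0.905000, 1.102500]

After 4 iteration(s), the approximation is c_4 = 1.102500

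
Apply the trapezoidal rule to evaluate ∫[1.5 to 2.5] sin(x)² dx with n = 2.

f(x) = sin(x)²
a = 1.5, b = 2.5, n = 2
h = (b - a)/n = 0.500000

Trapezoidal rule: (h/2)[f(x₀) + 2f(x₁) + 2f(x₂) + ... + f(xₙ)]

x_0 = 1.5000, f(x_0) = 0.994996, coefficient = 1
x_1 = 2.0000, f(x_1) = 0.826822, coefficient = 2
x_2 = 2.5000, f(x_2) = 0.358169, coefficient = 1

I ≈ (0.500000/2) × 3.006809 = 0.751702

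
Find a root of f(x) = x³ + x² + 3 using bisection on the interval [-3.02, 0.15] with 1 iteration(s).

f(x) = x³ + x² + 3
Initial interval: [-3.02, 0.15]

Iteration 1:
  c_1 = (-3.020000 + 0.150000)/2 = -1.435000
  f(c_1) = f(-1.435000) = 2.104237
  f(a) × f(c) < 0, new interval: [-3.020000, -1.435000]

After 1 iteration(s), the approximation is c_1 = -1.435000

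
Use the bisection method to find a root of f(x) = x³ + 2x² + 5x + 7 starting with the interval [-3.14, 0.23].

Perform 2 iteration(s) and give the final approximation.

f(x) = x³ + 2x² + 5x + 7
Initial interval: [-3.14, 0.23]

Iteration 1:
  c_1 = (-3.140000 + 0.230000)/2 = -1.455000
  f(c_1) = f(-1.455000) = 0.878779
  f(a) × f(c) < 0, new interval: [-3.140000, -1.455000]
Iteration 2:
  c_2 = (-3.140000 + (-1.455000))/2 = -2.297500
  f(c_2) = f(-2.297500) = -6.057856
  f(a) × f(c) ≥ 0, new interval: [-2.297500, -1.455000]

After 2 iteration(s), the approximation is c_2 = -2.297500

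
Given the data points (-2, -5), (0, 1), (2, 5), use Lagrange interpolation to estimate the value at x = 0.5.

Lagrange interpolation formula:
P(x) = Σ yᵢ × Lᵢ(x)
where Lᵢ(x) = Π_{j≠i} (x - xⱼ)/(xᵢ - xⱼ)

L_0(0.5) = (0.5 - 0)/(-2 - 0) × (0.5 - 2)/(-2 - 2) = -0.093750
L_1(0.5) = (0.5 - (-2))/(0 - (-2)) × (0.5 - 2)/(0 - 2) = 0.937500
L_2(0.5) = (0.5 - (-2))/(2 - (-2)) × (0.5 - 0)/(2 - 0) = 0.156250

P(0.5) = (-5)×L_0(0.5) + 1×L_1(0.5) + 5×L_2(0.5)
P(0.5) = 2.187500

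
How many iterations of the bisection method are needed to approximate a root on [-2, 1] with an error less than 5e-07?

We need (b-a)/2^n ≤ 5e-07
(1 - (-2))/2^n ≤ 5e-07
3/2^n ≤ 5e-07
2^n ≥ 6000000
n ≥ log₂(6000000) = 22.52
n ≥ 23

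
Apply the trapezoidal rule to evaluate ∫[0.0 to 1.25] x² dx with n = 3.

f(x) = x²
a = 0.0, b = 1.25, n = 3
h = (b - a)/n = 0.416667

Trapezoidal rule: (h/2)[f(x₀) + 2f(x₁) + 2f(x₂) + ... + f(xₙ)]

x_0 = 0.0000, f(x_0) = 0.000000, coefficient = 1
x_1 = 0.4167, f(x_1) = 0.173611, coefficient = 2
x_2 = 0.8333, f(x_2) = 0.694444, coefficient = 2
x_3 = 1.2500, f(x_3) = 1.562500, coefficient = 1

I ≈ (0.416667/2) × 3.298611 = 0.687211
Exact value: 0.651042
Error: 0.036169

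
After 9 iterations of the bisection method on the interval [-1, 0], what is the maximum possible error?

Bisection error bound: |error| ≤ (b-a)/2^n
|error| ≤ (0 - (-1))/2^9 = 1/2^9
|error| ≤ 0.0019531250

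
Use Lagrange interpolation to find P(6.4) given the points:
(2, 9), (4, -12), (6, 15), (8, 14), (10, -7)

Lagrange interpolation formula:
P(x) = Σ yᵢ × Lᵢ(x)
where Lᵢ(x) = Π_{j≠i} (x - xⱼ)/(xᵢ - xⱼ)

L_0(6.4) = (6.4 - 4)/(2 - 4) × (6.4 - 6)/(2 - 6) × (6.4 - 8)/(2 - 8) × (6.4 - 10)/(2 - 10) = 0.014400
L_1(6.4) = (6.4 - 2)/(4 - 2) × (6.4 - 6)/(4 - 6) × (6.4 - 8)/(4 - 8) × (6.4 - 10)/(4 - 10) = -0.105600
L_2(6.4) = (6.4 - 2)/(6 - 2) × (6.4 - 4)/(6 - 4) × (6.4 - 8)/(6 - 8) × (6.4 - 10)/(6 - 10) = 0.950400
L_3(6.4) = (6.4 - 2)/(8 - 2) × (6.4 - 4)/(8 - 4) × (6.4 - 6)/(8 - 6) × (6.4 - 10)/(8 - 10) = 0.158400
L_4(6.4) = (6.4 - 2)/(10 - 2) × (6.4 - 4)/(10 - 4) × (6.4 - 6)/(10 - 6) × (6.4 - 8)/(10 - 8) = -0.017600

P(6.4) = 9×L_0(6.4) + (-12)×L_1(6.4) + 15×L_2(6.4) + 14×L_3(6.4) + (-7)×L_4(6.4)
P(6.4) = 17.993600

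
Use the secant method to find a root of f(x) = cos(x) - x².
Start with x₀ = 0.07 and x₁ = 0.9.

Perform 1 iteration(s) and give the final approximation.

f(x) = cos(x) - x²
x₀ = 0.07, x₁ = 0.9

Secant formula: x_{n+1} = x_n - f(x_n)(x_n - x_{n-1})/(f(x_n) - f(x_{n-1}))

Iteration 1:
  f(0.070000) = 0.992651
  f(0.900000) = -0.188390
  x_2 = 0.900000 - (-0.188390)×(0.900000 - 0.070000)/(-0.188390 - 0.992651)
       = 0.767605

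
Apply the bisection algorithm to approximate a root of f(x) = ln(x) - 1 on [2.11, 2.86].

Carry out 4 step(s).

f(x) = ln(x) - 1
Initial interval: [2.11, 2.86]

Iteration 1:
  c_1 = (2.110000 + 2.860000)/2 = 2.485000
  f(c_1) = f(2.485000) = -0.089727
  f(a) × f(c) ≥ 0, new interval: [2.485000, 2.860000]
Iteration 2:
  c_2 = (2.485000 + 2.860000)/2 = 2.672500
  f(c_2) = f(2.672500) = -0.016986
  f(a) × f(c) ≥ 0, new interval: [2.672500, 2.860000]
Iteration 3:
  c_3 = (2.672500 + 2.860000)/2 = 2.766250
  f(c_3) = f(2.766250) = 0.017493
  f(a) × f(c) < 0, new interval: [2.672500, 2.766250]
Iteration 4:
  c_4 = (2.672500 + 2.766250)/2 = 2.719375
  f(c_4) = f(2.719375) = 0.000402
  f(a) × f(c) < 0, new interval: [2.672500, 2.719375]

After 4 iteration(s), the approximation is c_4 = 2.719375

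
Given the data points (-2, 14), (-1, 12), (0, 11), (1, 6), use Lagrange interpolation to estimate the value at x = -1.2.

Lagrange interpolation formula:
P(x) = Σ yᵢ × Lᵢ(x)
where Lᵢ(x) = Π_{j≠i} (x - xⱼ)/(xᵢ - xⱼ)

L_0(-1.2) = (-1.2 - (-1))/(-2 - (-1)) × (-1.2 - 0)/(-2 - 0) × (-1.2 - 1)/(-2 - 1) = 0.088000
L_1(-1.2) = (-1.2 - (-2))/(-1 - (-2)) × (-1.2 - 0)/(-1 - 0) × (-1.2 - 1)/(-1 - 1) = 1.056000
L_2(-1.2) = (-1.2 - (-2))/(0 - (-2)) × (-1.2 - (-1))/(0 - (-1)) × (-1.2 - 1)/(0 - 1) = -0.176000
L_3(-1.2) = (-1.2 - (-2))/(1 - (-2)) × (-1.2 - (-1))/(1 - (-1)) × (-1.2 - 0)/(1 - 0) = 0.032000

P(-1.2) = 14×L_0(-1.2) + 12×L_1(-1.2) + 11×L_2(-1.2) + 6×L_3(-1.2)
P(-1.2) = 12.160000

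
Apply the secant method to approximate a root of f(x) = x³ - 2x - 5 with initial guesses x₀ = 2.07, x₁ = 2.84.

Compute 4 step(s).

f(x) = x³ - 2x - 5
x₀ = 2.07, x₁ = 2.84

Secant formula: x_{n+1} = x_n - f(x_n)(x_n - x_{n-1})/(f(x_n) - f(x_{n-1}))

Iteration 1:
  f(2.070000) = -0.270257
  f(2.840000) = 12.226304
  x_2 = 2.840000 - 12.226304×(2.840000 - 2.070000)/(12.226304 - (-0.270257))
       = 2.086652
Iteration 2:
  f(2.840000) = 12.226304
  f(2.086652) = -0.087773
  x_3 = 2.086652 - (-0.087773)×(2.086652 - 2.840000)/(-0.087773 - 12.226304)
       = 2.092022
Iteration 3:
  f(2.086652) = -0.087773
  f(2.092022) = -0.028190
  x_4 = 2.092022 - (-0.028190)×(2.092022 - 2.086652)/(-0.028190 - (-0.087773))
       = 2.094563
Iteration 4:
  f(2.092022) = -0.028190
  f(2.094563) = 0.000126
  x_5 = 2.094563 - 0.000126×(2.094563 - 2.092022)/(0.000126 - (-0.028190))
       = 2.094551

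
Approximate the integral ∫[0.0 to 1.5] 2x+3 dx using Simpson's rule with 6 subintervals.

f(x) = 2x+3
a = 0.0, b = 1.5, n = 6
h = (b - a)/n = 0.250000

Simpson's rule: (h/3)[f(x₀) + 4f(x₁) + 2f(x₂) + ... + f(xₙ)]

x_0 = 0.0000, f(x_0) = 3.000000, coefficient = 1
x_1 = 0.2500, f(x_1) = 3.500000, coefficient = 4
x_2 = 0.5000, f(x_2) = 4.000000, coefficient = 2
x_3 = 0.7500, f(x_3) = 4.500000, coefficient = 4
x_4 = 1.0000, f(x_4) = 5.000000, coefficient = 2
x_5 = 1.2500, f(x_5) = 5.500000, coefficient = 4
x_6 = 1.5000, f(x_6) = 6.000000, coefficient = 1

I ≈ (0.250000/3) × 81.000000 = 6.750000
Exact value: 6.750000
Error: 0.000000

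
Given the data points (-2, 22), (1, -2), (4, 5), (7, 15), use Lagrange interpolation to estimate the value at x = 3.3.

Lagrange interpolation formula:
P(x) = Σ yᵢ × Lᵢ(x)
where Lᵢ(x) = Π_{j≠i} (x - xⱼ)/(xᵢ - xⱼ)

L_0(3.3) = (3.3 - 1)/(-2 - 1) × (3.3 - 4)/(-2 - 4) × (3.3 - 7)/(-2 - 7) = -0.036772
L_1(3.3) = (3.3 - (-2))/(1 - (-2)) × (3.3 - 4)/(1 - 4) × (3.3 - 7)/(1 - 7) = 0.254204
L_2(3.3) = (3.3 - (-2))/(4 - (-2)) × (3.3 - 1)/(4 - 1) × (3.3 - 7)/(4 - 7) = 0.835241
L_3(3.3) = (3.3 - (-2))/(7 - (-2)) × (3.3 - 1)/(7 - 1) × (3.3 - 4)/(7 - 4) = -0.052673

P(3.3) = 22×L_0(3.3) + (-2)×L_1(3.3) + 5×L_2(3.3) + 15×L_3(3.3)
P(3.3) = 2.068728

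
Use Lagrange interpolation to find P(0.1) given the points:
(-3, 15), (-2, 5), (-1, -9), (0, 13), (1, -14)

Lagrange interpolation formula:
P(x) = Σ yᵢ × Lᵢ(x)
where Lᵢ(x) = Π_{j≠i} (x - xⱼ)/(xᵢ - xⱼ)

L_0(0.1) = (0.1 - (-2))/(-3 - (-2)) × (0.1 - (-1))/(-3 - (-1)) × (0.1 - 0)/(-3 - 0) × (0.1 - 1)/(-3 - 1) = -0.008663
L_1(0.1) = (0.1 - (-3))/(-2 - (-3)) × (0.1 - (-1))/(-2 - (-1)) × (0.1 - 0)/(-2 - 0) × (0.1 - 1)/(-2 - 1) = 0.051150
L_2(0.1) = (0.1 - (-3))/(-1 - (-3)) × (0.1 - (-2))/(-1 - (-2)) × (0.1 - 0)/(-1 - 0) × (0.1 - 1)/(-1 - 1) = -0.146475
L_3(0.1) = (0.1 - (-3))/(0 - (-3)) × (0.1 - (-2))/(0 - (-2)) × (0.1 - (-1))/(0 - (-1)) × (0.1 - 1)/(0 - 1) = 1.074150
L_4(0.1) = (0.1 - (-3))/(1 - (-3)) × (0.1 - (-2))/(1 - (-2)) × (0.1 - (-1))/(1 - (-1)) × (0.1 - 0)/(1 - 0) = 0.029838

P(0.1) = 15×L_0(0.1) + 5×L_1(0.1) + (-9)×L_2(0.1) + 13×L_3(0.1) + (-14)×L_4(0.1)
P(0.1) = 14.990313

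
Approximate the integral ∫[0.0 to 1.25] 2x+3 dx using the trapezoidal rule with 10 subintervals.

f(x) = 2x+3
a = 0.0, b = 1.25, n = 10
h = (b - a)/n = 0.125000

Trapezoidal rule: (h/2)[f(x₀) + 2f(x₁) + 2f(x₂) + ... + f(xₙ)]

x_0 = 0.0000, f(x_0) = 3.000000, coefficient = 1
x_1 = 0.1250, f(x_1) = 3.250000, coefficient = 2
x_2 = 0.2500, f(x_2) = 3.500000, coefficient = 2
x_3 = 0.3750, f(x_3) = 3.750000, coefficient = 2
x_4 = 0.5000, f(x_4) = 4.000000, coefficient = 2
x_5 = 0.6250, f(x_5) = 4.250000, coefficient = 2
x_6 = 0.7500, f(x_6) = 4.500000, coefficient = 2
x_7 = 0.8750, f(x_7) = 4.750000, coefficient = 2
x_8 = 1.0000, f(x_8) = 5.000000, coefficient = 2
x_9 = 1.1250, f(x_9) = 5.250000, coefficient = 2
x_10 = 1.2500, f(x_10) = 5.500000, coefficient = 1

I ≈ (0.125000/2) × 85.000000 = 5.312500
Exact value: 5.312500
Error: 0.000000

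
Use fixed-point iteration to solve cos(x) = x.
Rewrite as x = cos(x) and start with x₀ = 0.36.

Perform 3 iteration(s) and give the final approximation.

Equation: cos(x) = x
Fixed-point form: x = cos(x)
x₀ = 0.36

x_1 = g(0.360000) = 0.935897
x_2 = g(0.935897) = 0.593097
x_3 = g(0.593097) = 0.829214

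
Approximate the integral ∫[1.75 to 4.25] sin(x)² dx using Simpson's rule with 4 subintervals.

f(x) = sin(x)²
a = 1.75, b = 4.25, n = 4
h = (b - a)/n = 0.625000

Simpson's rule: (h/3)[f(x₀) + 4f(x₁) + 2f(x₂) + ... + f(xₙ)]

x_0 = 1.7500, f(x_0) = 0.968228, coefficient = 1
x_1 = 2.3750, f(x_1) = 0.481199, coefficient = 4
x_2 = 3.0000, f(x_2) = 0.019915, coefficient = 2
x_3 = 3.6250, f(x_3) = 0.216038, coefficient = 4
x_4 = 4.2500, f(x_4) = 0.801006, coefficient = 1

I ≈ (0.625000/3) × 4.598011 = 0.957919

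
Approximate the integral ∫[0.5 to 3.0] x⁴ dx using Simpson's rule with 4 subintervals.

f(x) = x⁴
a = 0.5, b = 3.0, n = 4
h = (b - a)/n = 0.625000

Simpson's rule: (h/3)[f(x₀) + 4f(x₁) + 2f(x₂) + ... + f(xₙ)]

x_0 = 0.5000, f(x_0) = 0.062500, coefficient = 1
x_1 = 1.1250, f(x_1) = 1.601807, coefficient = 4
x_2 = 1.7500, f(x_2) = 9.378906, coefficient = 2
x_3 = 2.3750, f(x_3) = 31.816650, coefficient = 4
x_4 = 3.0000, f(x_4) = 81.000000, coefficient = 1

I ≈ (0.625000/3) × 233.494141 = 48.644613
Exact value: 48.593750
Error: 0.050863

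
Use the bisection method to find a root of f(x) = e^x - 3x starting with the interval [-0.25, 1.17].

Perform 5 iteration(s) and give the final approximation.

f(x) = e^x - 3x
Initial interval: [-0.25, 1.17]

Iteration 1:
  c_1 = (-0.250000 + 1.170000)/2 = 0.460000
  f(c_1) = f(0.460000) = 0.204074
  f(a) × f(c) ≥ 0, new interval: [0.460000, 1.170000]
Iteration 2:
  c_2 = (0.460000 + 1.170000)/2 = 0.815000
  f(c_2) = f(0.815000) = -0.185824
  f(a) × f(c) < 0, new interval: [0.460000, 0.815000]
Iteration 3:
  c_3 = (0.460000 + 0.815000)/2 = 0.637500
  f(c_3) = f(0.637500) = -0.020754
  f(a) × f(c) < 0, new interval: [0.460000, 0.637500]
Iteration 4:
  c_4 = (0.460000 + 0.637500)/2 = 0.548750
  f(c_4) = f(0.548750) = 0.084838
  f(a) × f(c) ≥ 0, new interval: [0.548750, 0.637500]
Iteration 5:
  c_5 = (0.548750 + 0.637500)/2 = 0.593125
  f(c_5) = f(0.593125) = 0.030260
  f(a) × f(c) ≥ 0, new interval: [0.593125, 0.637500]

After 5 iteration(s), the approximation is c_5 = 0.593125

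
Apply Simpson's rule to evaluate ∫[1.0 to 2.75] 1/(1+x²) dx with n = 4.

f(x) = 1/(1+x²)
a = 1.0, b = 2.75, n = 4
h = (b - a)/n = 0.437500

Simpson's rule: (h/3)[f(x₀) + 4f(x₁) + 2f(x₂) + ... + f(xₙ)]

x_0 = 1.0000, f(x_0) = 0.500000, coefficient = 1
x_1 = 1.4375, f(x_1) = 0.326115, coefficient = 4
x_2 = 1.8750, f(x_2) = 0.221453, coefficient = 2
x_3 = 2.3125, f(x_3) = 0.157538, coefficient = 4
x_4 = 2.7500, f(x_4) = 0.116788, coefficient = 1

I ≈ (0.437500/3) × 2.994307 = 0.436670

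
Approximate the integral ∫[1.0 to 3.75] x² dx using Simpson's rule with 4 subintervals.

f(x) = x²
a = 1.0, b = 3.75, n = 4
h = (b - a)/n = 0.687500

Simpson's rule: (h/3)[f(x₀) + 4f(x₁) + 2f(x₂) + ... + f(xₙ)]

x_0 = 1.0000, f(x_0) = 1.000000, coefficient = 1
x_1 = 1.6875, f(x_1) = 2.847656, coefficient = 4
x_2 = 2.3750, f(x_2) = 5.640625, coefficient = 2
x_3 = 3.0625, f(x_3) = 9.378906, coefficient = 4
x_4 = 3.7500, f(x_4) = 14.062500, coefficient = 1

I ≈ (0.687500/3) × 75.250000 = 17.244792
Exact value: 17.244792
Error: 0.000000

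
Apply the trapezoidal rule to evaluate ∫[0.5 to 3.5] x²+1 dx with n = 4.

f(x) = x²+1
a = 0.5, b = 3.5, n = 4
h = (b - a)/n = 0.750000

Trapezoidal rule: (h/2)[f(x₀) + 2f(x₁) + 2f(x₂) + ... + f(xₙ)]

x_0 = 0.5000, f(x_0) = 1.250000, coefficient = 1
x_1 = 1.2500, f(x_1) = 2.562500, coefficient = 2
x_2 = 2.0000, f(x_2) = 5.000000, coefficient = 2
x_3 = 2.7500, f(x_3) = 8.562500, coefficient = 2
x_4 = 3.5000, f(x_4) = 13.250000, coefficient = 1

I ≈ (0.750000/2) × 46.750000 = 17.531250
Exact value: 17.250000
Error: 0.281250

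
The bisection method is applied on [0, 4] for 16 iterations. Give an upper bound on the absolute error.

Bisection error bound: |error| ≤ (b-a)/2^n
|error| ≤ (4 - 0)/2^16 = 4/2^16
|error| ≤ 0.0000610352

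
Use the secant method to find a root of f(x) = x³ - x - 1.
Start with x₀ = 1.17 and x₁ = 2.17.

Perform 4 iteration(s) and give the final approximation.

f(x) = x³ - x - 1
x₀ = 1.17, x₁ = 2.17

Secant formula: x_{n+1} = x_n - f(x_n)(x_n - x_{n-1})/(f(x_n) - f(x_{n-1}))

Iteration 1:
  f(1.170000) = -0.568387
  f(2.170000) = 7.048313
  x_2 = 2.170000 - 7.048313×(2.170000 - 1.170000)/(7.048313 - (-0.568387))
       = 1.244624
Iteration 2:
  f(2.170000) = 7.048313
  f(1.244624) = -0.316592
  x_3 = 1.244624 - (-0.316592)×(1.244624 - 2.170000)/(-0.316592 - 7.048313)
       = 1.284402
Iteration 3:
  f(1.244624) = -0.316592
  f(1.284402) = -0.165537
  x_4 = 1.284402 - (-0.165537)×(1.284402 - 1.244624)/(-0.165537 - (-0.316592))
       = 1.327995
Iteration 4:
  f(1.284402) = -0.165537
  f(1.327995) = 0.014018
  x_5 = 1.327995 - 0.014018×(1.327995 - 1.284402)/(0.014018 - (-0.165537))
       = 1.324592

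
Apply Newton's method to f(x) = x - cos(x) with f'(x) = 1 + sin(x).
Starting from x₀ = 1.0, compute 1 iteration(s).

f(x) = x - cos(x)
f'(x) = 1 + sin(x)
x₀ = 1.0

Newton-Raphson formula: x_{n+1} = x_n - f(x_n)/f'(x_n)

Iteration 1:
  f(1.000000) = 0.459698
  f'(1.000000) = 1.841471
  x_1 = 1.000000 - 0.459698/1.841471 = 0.750364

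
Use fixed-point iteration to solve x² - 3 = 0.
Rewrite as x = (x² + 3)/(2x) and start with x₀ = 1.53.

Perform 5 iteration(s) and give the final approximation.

Equation: x² - 3 = 0
Fixed-point form: x = (x² + 3)/(2x)
x₀ = 1.53

x_1 = g(1.530000) = 1.745392
x_2 = g(1.745392) = 1.732102
x_3 = g(1.732102) = 1.732051
x_4 = g(1.732051) = 1.732051
x_5 = g(1.732051) = 1.732051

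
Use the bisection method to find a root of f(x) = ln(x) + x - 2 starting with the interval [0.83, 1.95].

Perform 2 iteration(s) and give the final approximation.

f(x) = ln(x) + x - 2
Initial interval: [0.83, 1.95]

Iteration 1:
  c_1 = (0.830000 + 1.950000)/2 = 1.390000
  f(c_1) = f(1.390000) = -0.280696
  f(a) × f(c) ≥ 0, new interval: [1.390000, 1.950000]
Iteration 2:
  c_2 = (1.390000 + 1.950000)/2 = 1.670000
  f(c_2) = f(1.670000) = 0.182824
  f(a) × f(c) < 0, new interval: [1.390000, 1.670000]

After 2 iteration(s), the approximation is c_2 = 1.670000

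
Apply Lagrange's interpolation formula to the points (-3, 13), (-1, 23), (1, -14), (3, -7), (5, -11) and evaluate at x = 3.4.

Lagrange interpolation formula:
P(x) = Σ yᵢ × Lᵢ(x)
where Lᵢ(x) = Π_{j≠i} (x - xⱼ)/(xᵢ - xⱼ)

L_0(3.4) = (3.4 - (-1))/(-3 - (-1)) × (3.4 - 1)/(-3 - 1) × (3.4 - 3)/(-3 - 3) × (3.4 - 5)/(-3 - 5) = -0.017600
L_1(3.4) = (3.4 - (-3))/(-1 - (-3)) × (3.4 - 1)/(-1 - 1) × (3.4 - 3)/(-1 - 3) × (3.4 - 5)/(-1 - 5) = 0.102400
L_2(3.4) = (3.4 - (-3))/(1 - (-3)) × (3.4 - (-1))/(1 - (-1)) × (3.4 - 3)/(1 - 3) × (3.4 - 5)/(1 - 5) = -0.281600
L_3(3.4) = (3.4 - (-3))/(3 - (-3)) × (3.4 - (-1))/(3 - (-1)) × (3.4 - 1)/(3 - 1) × (3.4 - 5)/(3 - 5) = 1.126400
L_4(3.4) = (3.4 - (-3))/(5 - (-3)) × (3.4 - (-1))/(5 - (-1)) × (3.4 - 1)/(5 - 1) × (3.4 - 3)/(5 - 3) = 0.070400

P(3.4) = 13×L_0(3.4) + 23×L_1(3.4) + (-14)×L_2(3.4) + (-7)×L_3(3.4) + (-11)×L_4(3.4)
P(3.4) = -2.590400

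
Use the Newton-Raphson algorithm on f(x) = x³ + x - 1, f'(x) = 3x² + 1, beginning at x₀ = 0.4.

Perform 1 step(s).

f(x) = x³ + x - 1
f'(x) = 3x² + 1
x₀ = 0.4

Newton-Raphson formula: x_{n+1} = x_n - f(x_n)/f'(x_n)

Iteration 1:
  f(0.400000) = -0.536000
  f'(0.400000) = 1.480000
  x_1 = 0.400000 - (-0.536000)/1.480000 = 0.762162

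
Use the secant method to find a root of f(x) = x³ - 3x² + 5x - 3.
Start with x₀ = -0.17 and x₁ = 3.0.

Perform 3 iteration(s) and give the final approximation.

f(x) = x³ - 3x² + 5x - 3
x₀ = -0.17, x₁ = 3.0

Secant formula: x_{n+1} = x_n - f(x_n)(x_n - x_{n-1})/(f(x_n) - f(x_{n-1}))

Iteration 1:
  f(-0.170000) = -3.941613
  f(3.000000) = 12.000000
  x_2 = 3.000000 - 12.000000×(3.000000 - (-0.170000))/(12.000000 - (-3.941613))
       = 0.613792
Iteration 2:
  f(3.000000) = 12.000000
  f(0.613792) = -0.830021
  x_3 = 0.613792 - (-0.830021)×(0.613792 - 3.000000)/(-0.830021 - 12.000000)
       = 0.768165
Iteration 3:
  f(0.613792) = -0.830021
  f(0.768165) = -0.476131
  x_4 = 0.768165 - (-0.476131)×(0.768165 - 0.613792)/(-0.476131 - (-0.830021))
       = 0.975861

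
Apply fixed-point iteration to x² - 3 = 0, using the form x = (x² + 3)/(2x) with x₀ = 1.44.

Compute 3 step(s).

Equation: x² - 3 = 0
Fixed-point form: x = (x² + 3)/(2x)
x₀ = 1.44

x_1 = g(1.440000) = 1.761667
x_2 = g(1.761667) = 1.732300
x_3 = g(1.732300) = 1.732051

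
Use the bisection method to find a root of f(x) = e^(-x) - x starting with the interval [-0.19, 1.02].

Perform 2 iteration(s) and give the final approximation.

f(x) = e^(-x) - x
Initial interval: [-0.19, 1.02]

Iteration 1:
  c_1 = (-0.190000 + 1.020000)/2 = 0.415000
  f(c_1) = f(0.415000) = 0.245340
  f(a) × f(c) ≥ 0, new interval: [0.415000, 1.020000]
Iteration 2:
  c_2 = (0.415000 + 1.020000)/2 = 0.717500
  f(c_2) = f(0.717500) = -0.229529
  f(a) × f(c) < 0, new interval: [0.415000, 0.717500]

After 2 iteration(s), the approximation is c_2 = 0.717500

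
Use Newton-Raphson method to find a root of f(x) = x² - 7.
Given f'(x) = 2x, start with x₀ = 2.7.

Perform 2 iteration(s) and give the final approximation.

f(x) = x² - 7
f'(x) = 2x
x₀ = 2.7

Newton-Raphson formula: x_{n+1} = x_n - f(x_n)/f'(x_n)

Iteration 1:
  f(2.700000) = 0.290000
  f'(2.700000) = 5.400000
  x_1 = 2.700000 - 0.290000/5.400000 = 2.646296
Iteration 2:
  f(2.646296) = 0.002884
  f'(2.646296) = 5.292593
  x_2 = 2.646296 - 0.002884/5.292593 = 2.645751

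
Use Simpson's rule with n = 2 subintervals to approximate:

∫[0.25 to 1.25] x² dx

f(x) = x²
a = 0.25, b = 1.25, n = 2
h = (b - a)/n = 0.500000

Simpson's rule: (h/3)[f(x₀) + 4f(x₁) + 2f(x₂) + ... + f(xₙ)]

x_0 = 0.2500, f(x_0) = 0.062500, coefficient = 1
x_1 = 0.7500, f(x_1) = 0.562500, coefficient = 4
x_2 = 1.2500, f(x_2) = 1.562500, coefficient = 1

I ≈ (0.500000/3) × 3.875000 = 0.645833
Exact value: 0.645833
Error: 0.000000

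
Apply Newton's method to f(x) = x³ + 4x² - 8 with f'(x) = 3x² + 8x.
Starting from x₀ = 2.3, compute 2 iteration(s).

f(x) = x³ + 4x² - 8
f'(x) = 3x² + 8x
x₀ = 2.3

Newton-Raphson formula: x_{n+1} = x_n - f(x_n)/f'(x_n)

Iteration 1:
  f(2.300000) = 25.327000
  f'(2.300000) = 34.270000
  x_1 = 2.300000 - 25.327000/34.270000 = 1.560957
Iteration 2:
  f(1.560957) = 5.549756
  f'(1.560957) = 19.797418
  x_2 = 1.560957 - 5.549756/19.797418 = 1.280630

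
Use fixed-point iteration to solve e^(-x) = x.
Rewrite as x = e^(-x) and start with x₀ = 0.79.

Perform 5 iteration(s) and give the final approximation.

Equation: e^(-x) = x
Fixed-point form: x = e^(-x)
x₀ = 0.79

x_1 = g(0.790000) = 0.453845
x_2 = g(0.453845) = 0.635181
x_3 = g(0.635181) = 0.529839
x_4 = g(0.529839) = 0.588699
x_5 = g(0.588699) = 0.555049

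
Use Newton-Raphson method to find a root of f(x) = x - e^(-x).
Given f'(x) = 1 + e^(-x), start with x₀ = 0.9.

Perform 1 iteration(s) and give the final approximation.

f(x) = x - e^(-x)
f'(x) = 1 + e^(-x)
x₀ = 0.9

Newton-Raphson formula: x_{n+1} = x_n - f(x_n)/f'(x_n)

Iteration 1:
  f(0.900000) = 0.493430
  f'(0.900000) = 1.406570
  x_1 = 0.900000 - 0.493430/1.406570 = 0.549196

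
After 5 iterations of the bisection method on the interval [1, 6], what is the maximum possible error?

Bisection error bound: |error| ≤ (b-a)/2^n
|error| ≤ (6 - 1)/2^5 = 5/2^5
|error| ≤ 0.1562500000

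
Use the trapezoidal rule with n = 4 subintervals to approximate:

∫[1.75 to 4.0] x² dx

f(x) = x²
a = 1.75, b = 4.0, n = 4
h = (b - a)/n = 0.562500

Trapezoidal rule: (h/2)[f(x₀) + 2f(x₁) + 2f(x₂) + ... + f(xₙ)]

x_0 = 1.7500, f(x_0) = 3.062500, coefficient = 1
x_1 = 2.3125, f(x_1) = 5.347656, coefficient = 2
x_2 = 2.8750, f(x_2) = 8.265625, coefficient = 2
x_3 = 3.4375, f(x_3) = 11.816406, coefficient = 2
x_4 = 4.0000, f(x_4) = 16.000000, coefficient = 1

I ≈ (0.562500/2) × 69.921875 = 19.665527
Exact value: 19.546875
Error: 0.118652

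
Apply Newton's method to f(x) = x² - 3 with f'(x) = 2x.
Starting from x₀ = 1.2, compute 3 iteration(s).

f(x) = x² - 3
f'(x) = 2x
x₀ = 1.2

Newton-Raphson formula: x_{n+1} = x_n - f(x_n)/f'(x_n)

Iteration 1:
  f(1.200000) = -1.560000
  f'(1.200000) = 2.400000
  x_1 = 1.200000 - (-1.560000)/2.400000 = 1.850000
Iteration 2:
  f(1.850000) = 0.422500
  f'(1.850000) = 3.700000
  x_2 = 1.850000 - 0.422500/3.700000 = 1.735811
Iteration 3:
  f(1.735811) = 0.013039
  f'(1.735811) = 3.471622
  x_3 = 1.735811 - 0.013039/3.471622 = 1.732055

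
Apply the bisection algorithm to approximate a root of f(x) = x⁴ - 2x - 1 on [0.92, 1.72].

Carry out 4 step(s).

f(x) = x⁴ - 2x - 1
Initial interval: [0.92, 1.72]

Iteration 1:
  c_1 = (0.920000 + 1.720000)/2 = 1.320000
  f(c_1) = f(1.320000) = -0.604042
  f(a) × f(c) ≥ 0, new interval: [1.320000, 1.720000]
Iteration 2:
  c_2 = (1.320000 + 1.720000)/2 = 1.520000
  f(c_2) = f(1.520000) = 1.297948
  f(a) × f(c) < 0, new interval: [1.320000, 1.520000]
Iteration 3:
  c_3 = (1.320000 + 1.520000)/2 = 1.420000
  f(c_3) = f(1.420000) = 0.225869
  f(a) × f(c) < 0, new interval: [1.320000, 1.420000]
Iteration 4:
  c_4 = (1.320000 + 1.420000)/2 = 1.370000
  f(c_4) = f(1.370000) = -0.217246
  f(a) × f(c) ≥ 0, new interval: [1.370000, 1.420000]

After 4 iteration(s), the approximation is c_4 = 1.370000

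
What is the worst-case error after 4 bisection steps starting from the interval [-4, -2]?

Bisection error bound: |error| ≤ (b-a)/2^n
|error| ≤ (-2 - (-4))/2^4 = 2/2^4
|error| ≤ 0.1250000000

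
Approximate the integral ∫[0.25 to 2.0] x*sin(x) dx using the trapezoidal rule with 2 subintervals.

f(x) = x*sin(x)
a = 0.25, b = 2.0, n = 2
h = (b - a)/n = 0.875000

Trapezoidal rule: (h/2)[f(x₀) + 2f(x₁) + 2f(x₂) + ... + f(xₙ)]

x_0 = 0.2500, f(x_0) = 0.061851, coefficient = 1
x_1 = 1.1250, f(x_1) = 1.015051, coefficient = 2
x_2 = 2.0000, f(x_2) = 1.818595, coefficient = 1

I ≈ (0.875000/2) × 3.910548 = 1.710865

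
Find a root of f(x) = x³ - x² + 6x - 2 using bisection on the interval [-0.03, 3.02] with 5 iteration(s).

f(x) = x³ - x² + 6x - 2
Initial interval: [-0.03, 3.02]

Iteration 1:
  c_1 = (-0.030000 + 3.020000)/2 = 1.495000
  f(c_1) = f(1.495000) = 8.076337
  f(a) × f(c) < 0, new interval: [-0.030000, 1.495000]
Iteration 2:
  c_2 = (-0.030000 + 1.495000)/2 = 0.732500
  f(c_2) = f(0.732500) = 2.251471
  f(a) × f(c) < 0, new interval: [-0.030000, 0.732500]
Iteration 3:
  c_3 = (-0.030000 + 0.732500)/2 = 0.351250
  f(c_3) = f(0.351250) = 0.027459
  f(a) × f(c) < 0, new interval: [-0.030000, 0.351250]
Iteration 4:
  c_4 = (-0.030000 + 0.351250)/2 = 0.160625
  f(c_4) = f(0.160625) = -1.057906
  f(a) × f(c) ≥ 0, new interval: [0.160625, 0.351250]
Iteration 5:
  c_5 = (0.160625 + 0.351250)/2 = 0.255938
  f(c_5) = f(0.255938) = -0.513114
  f(a) × f(c) ≥ 0, new interval: [0.255938, 0.351250]

After 5 iteration(s), the approximation is c_5 = 0.255938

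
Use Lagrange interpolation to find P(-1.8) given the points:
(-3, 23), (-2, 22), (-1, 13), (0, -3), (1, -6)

Lagrange interpolation formula:
P(x) = Σ yᵢ × Lᵢ(x)
where Lᵢ(x) = Π_{j≠i} (x - xⱼ)/(xᵢ - xⱼ)

L_0(-1.8) = (-1.8 - (-2))/(-3 - (-2)) × (-1.8 - (-1))/(-3 - (-1)) × (-1.8 - 0)/(-3 - 0) × (-1.8 - 1)/(-3 - 1) = -0.033600
L_1(-1.8) = (-1.8 - (-3))/(-2 - (-3)) × (-1.8 - (-1))/(-2 - (-1)) × (-1.8 - 0)/(-2 - 0) × (-1.8 - 1)/(-2 - 1) = 0.806400
L_2(-1.8) = (-1.8 - (-3))/(-1 - (-3)) × (-1.8 - (-2))/(-1 - (-2)) × (-1.8 - 0)/(-1 - 0) × (-1.8 - 1)/(-1 - 1) = 0.302400
L_3(-1.8) = (-1.8 - (-3))/(0 - (-3)) × (-1.8 - (-2))/(0 - (-2)) × (-1.8 - (-1))/(0 - (-1)) × (-1.8 - 1)/(0 - 1) = -0.089600
L_4(-1.8) = (-1.8 - (-3))/(1 - (-3)) × (-1.8 - (-2))/(1 - (-2)) × (-1.8 - (-1))/(1 - (-1)) × (-1.8 - 0)/(1 - 0) = 0.014400

P(-1.8) = 23×L_0(-1.8) + 22×L_1(-1.8) + 13×L_2(-1.8) + (-3)×L_3(-1.8) + (-6)×L_4(-1.8)
P(-1.8) = 21.081600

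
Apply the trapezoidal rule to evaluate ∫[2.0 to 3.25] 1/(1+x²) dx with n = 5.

f(x) = 1/(1+x²)
a = 2.0, b = 3.25, n = 5
h = (b - a)/n = 0.250000

Trapezoidal rule: (h/2)[f(x₀) + 2f(x₁) + 2f(x₂) + ... + f(xₙ)]

x_0 = 2.0000, f(x_0) = 0.200000, coefficient = 1
x_1 = 2.2500, f(x_1) = 0.164948, coefficient = 2
x_2 = 2.5000, f(x_2) = 0.137931, coefficient = 2
x_3 = 2.7500, f(x_3) = 0.116788, coefficient = 2
x_4 = 3.0000, f(x_4) = 0.100000, coefficient = 2
x_5 = 3.2500, f(x_5) = 0.086486, coefficient = 1

I ≈ (0.250000/2) × 1.325822 = 0.165728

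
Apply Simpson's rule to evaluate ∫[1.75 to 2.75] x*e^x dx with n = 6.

f(x) = x*e^x
a = 1.75, b = 2.75, n = 6
h = (b - a)/n = 0.166667

Simpson's rule: (h/3)[f(x₀) + 4f(x₁) + 2f(x₂) + ... + f(xₙ)]

x_0 = 1.7500, f(x_0) = 10.070555, coefficient = 1
x_1 = 1.9167, f(x_1) = 13.029998, coefficient = 4
x_2 = 2.0833, f(x_2) = 16.731656, coefficient = 2
x_3 = 2.2500, f(x_3) = 21.347406, coefficient = 4
x_4 = 2.4167, f(x_4) = 27.087053, coefficient = 2
x_5 = 2.5833, f(x_5) = 34.206439, coefficient = 4
x_6 = 2.7500, f(x_6) = 43.017238, coefficient = 1

I ≈ (0.166667/3) × 415.060578 = 23.058921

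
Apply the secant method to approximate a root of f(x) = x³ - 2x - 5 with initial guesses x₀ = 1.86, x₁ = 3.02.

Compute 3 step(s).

f(x) = x³ - 2x - 5
x₀ = 1.86, x₁ = 3.02

Secant formula: x_{n+1} = x_n - f(x_n)(x_n - x_{n-1})/(f(x_n) - f(x_{n-1}))

Iteration 1:
  f(1.860000) = -2.285144
  f(3.020000) = 16.503608
  x_2 = 3.020000 - 16.503608×(3.020000 - 1.860000)/(16.503608 - (-2.285144))
       = 2.001083
Iteration 2:
  f(3.020000) = 16.503608
  f(2.001083) = -0.989166
  x_3 = 2.001083 - (-0.989166)×(2.001083 - 3.020000)/(-0.989166 - 16.503608)
       = 2.058700
Iteration 3:
  f(2.001083) = -0.989166
  f(2.058700) = -0.392129
  x_4 = 2.058700 - (-0.392129)×(2.058700 - 2.001083)/(-0.392129 - (-0.989166))
       = 2.096542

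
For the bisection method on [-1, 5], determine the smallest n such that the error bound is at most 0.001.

We need (b-a)/2^n ≤ 0.001
(5 - (-1))/2^n ≤ 0.001
6/2^n ≤ 0.001
2^n ≥ 6000
n ≥ log₂(6000) = 12.55
n ≥ 13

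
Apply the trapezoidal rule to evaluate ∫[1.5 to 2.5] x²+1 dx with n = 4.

f(x) = x²+1
a = 1.5, b = 2.5, n = 4
h = (b - a)/n = 0.250000

Trapezoidal rule: (h/2)[f(x₀) + 2f(x₁) + 2f(x₂) + ... + f(xₙ)]

x_0 = 1.5000, f(x_0) = 3.250000, coefficient = 1
x_1 = 1.7500, f(x_1) = 4.062500, coefficient = 2
x_2 = 2.0000, f(x_2) = 5.000000, coefficient = 2
x_3 = 2.2500, f(x_3) = 6.062500, coefficient = 2
x_4 = 2.5000, f(x_4) = 7.250000, coefficient = 1

I ≈ (0.250000/2) × 40.750000 = 5.093750
Exact value: 5.083333
Error: 0.010417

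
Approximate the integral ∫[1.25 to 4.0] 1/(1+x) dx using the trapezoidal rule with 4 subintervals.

f(x) = 1/(1+x)
a = 1.25, b = 4.0, n = 4
h = (b - a)/n = 0.687500

Trapezoidal rule: (h/2)[f(x₀) + 2f(x₁) + 2f(x₂) + ... + f(xₙ)]

x_0 = 1.2500, f(x_0) = 0.444444, coefficient = 1
x_1 = 1.9375, f(x_1) = 0.340426, coefficient = 2
x_2 = 2.6250, f(x_2) = 0.275862, coefficient = 2
x_3 = 3.3125, f(x_3) = 0.231884, coefficient = 2
x_4 = 4.0000, f(x_4) = 0.200000, coefficient = 1

I ≈ (0.687500/2) × 2.340788 = 0.804646
Exact value: 0.798508
Error: 0.006138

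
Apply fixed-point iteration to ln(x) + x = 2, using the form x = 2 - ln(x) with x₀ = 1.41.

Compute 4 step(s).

Equation: ln(x) + x = 2
Fixed-point form: x = 2 - ln(x)
x₀ = 1.41

x_1 = g(1.410000) = 1.656410
x_2 = g(1.656410) = 1.495347
x_3 = g(1.495347) = 1.597642
x_4 = g(1.597642) = 1.531471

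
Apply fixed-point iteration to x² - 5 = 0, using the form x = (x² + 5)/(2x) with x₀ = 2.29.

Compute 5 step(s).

Equation: x² - 5 = 0
Fixed-point form: x = (x² + 5)/(2x)
x₀ = 2.29

x_1 = g(2.290000) = 2.236703
x_2 = g(2.236703) = 2.236068
x_3 = g(2.236068) = 2.236068
x_4 = g(2.236068) = 2.236068
x_5 = g(2.236068) = 2.236068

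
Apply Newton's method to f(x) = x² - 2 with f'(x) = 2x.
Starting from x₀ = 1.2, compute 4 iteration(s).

f(x) = x² - 2
f'(x) = 2x
x₀ = 1.2

Newton-Raphson formula: x_{n+1} = x_n - f(x_n)/f'(x_n)

Iteration 1:
  f(1.200000) = -0.560000
  f'(1.200000) = 2.400000
  x_1 = 1.200000 - (-0.560000)/2.400000 = 1.433333
Iteration 2:
  f(1.433333) = 0.054444
  f'(1.433333) = 2.866667
  x_2 = 1.433333 - 0.054444/2.866667 = 1.414341
Iteration 3:
  f(1.414341) = 0.000361
  f'(1.414341) = 2.828682
  x_3 = 1.414341 - 0.000361/2.828682 = 1.414214
Iteration 4:
  f(1.414214) = 0.000000
  f'(1.414214) = 2.828427
  x_4 = 1.414214 - 0.000000/2.828427 = 1.414214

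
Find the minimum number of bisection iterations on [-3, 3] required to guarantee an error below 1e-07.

We need (b-a)/2^n ≤ 1e-07
(3 - (-3))/2^n ≤ 1e-07
6/2^n ≤ 1e-07
2^n ≥ 60000000
n ≥ log₂(60000000) = 25.84
n ≥ 26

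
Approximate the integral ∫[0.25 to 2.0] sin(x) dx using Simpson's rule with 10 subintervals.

f(x) = sin(x)
a = 0.25, b = 2.0, n = 10
h = (b - a)/n = 0.175000

Simpson's rule: (h/3)[f(x₀) + 4f(x₁) + 2f(x₂) + ... + f(xₙ)]

x_0 = 0.2500, f(x_0) = 0.247404, coefficient = 1
x_1 = 0.4250, f(x_1) = 0.412321, coefficient = 4
x_2 = 0.6000, f(x_2) = 0.564642, coefficient = 2
x_3 = 0.7750, f(x_3) = 0.699716, coefficient = 4
x_4 = 0.9500, f(x_4) = 0.813416, coefficient = 2
x_5 = 1.1250, f(x_5) = 0.902268, coefficient = 4
x_6 = 1.3000, f(x_6) = 0.963558, coefficient = 2
x_7 = 1.4750, f(x_7) = 0.995415, coefficient = 4
x_8 = 1.6500, f(x_8) = 0.996865, coefficient = 2
x_9 = 1.8250, f(x_9) = 0.967864, coefficient = 4
x_10 = 2.0000, f(x_10) = 0.909297, coefficient = 1

I ≈ (0.175000/3) × 23.743997 = 1.385067
Exact value: 1.385059
Error: 0.000007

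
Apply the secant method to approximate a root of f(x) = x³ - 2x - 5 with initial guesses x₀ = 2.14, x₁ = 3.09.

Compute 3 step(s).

f(x) = x³ - 2x - 5
x₀ = 2.14, x₁ = 3.09

Secant formula: x_{n+1} = x_n - f(x_n)(x_n - x_{n-1})/(f(x_n) - f(x_{n-1}))

Iteration 1:
  f(2.140000) = 0.520344
  f(3.090000) = 18.323629
  x_2 = 3.090000 - 18.323629×(3.090000 - 2.140000)/(18.323629 - 0.520344)
       = 2.112234
Iteration 2:
  f(3.090000) = 18.323629
  f(2.112234) = 0.199332
  x_3 = 2.112234 - 0.199332×(2.112234 - 3.090000)/(0.199332 - 18.323629)
       = 2.101480
Iteration 3:
  f(2.112234) = 0.199332
  f(2.101480) = 0.077639
  x_4 = 2.101480 - 0.077639×(2.101480 - 2.112234)/(0.077639 - 0.199332)
       = 2.094620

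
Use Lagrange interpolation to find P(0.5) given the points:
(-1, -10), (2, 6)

Lagrange interpolation formula:
P(x) = Σ yᵢ × Lᵢ(x)
where Lᵢ(x) = Π_{j≠i} (x - xⱼ)/(xᵢ - xⱼ)

L_0(0.5) = (0.5 - 2)/(-1 - 2) = 0.500000
L_1(0.5) = (0.5 - (-1))/(2 - (-1)) = 0.500000

P(0.5) = (-10)×L_0(0.5) + 6×L_1(0.5)
P(0.5) = -2.000000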